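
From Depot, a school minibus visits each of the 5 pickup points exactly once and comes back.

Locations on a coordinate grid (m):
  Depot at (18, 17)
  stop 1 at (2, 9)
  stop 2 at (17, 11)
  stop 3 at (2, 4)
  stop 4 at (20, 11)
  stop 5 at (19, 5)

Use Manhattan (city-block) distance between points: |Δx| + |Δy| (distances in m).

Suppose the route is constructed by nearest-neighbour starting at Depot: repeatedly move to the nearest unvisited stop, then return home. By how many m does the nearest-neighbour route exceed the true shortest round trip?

The nearest-neighbour route is 2 m longer than optimal.

From Depot: stop 2=7, stop 4=8, stop 5=13, stop 1=24, stop 3=29 → choose stop 2 (7).
From stop 2: stop 4=3, stop 5=8, stop 1=17, stop 3=22 → choose stop 4 (3).
From stop 4: stop 5=7, stop 1=20, stop 3=25 → choose stop 5 (7).
From stop 5: stop 3=18, stop 1=21 → choose stop 3 (18).
From stop 3: stop 1=5 → choose stop 1 (5).
NN route Depot → stop 2 → stop 4 → stop 5 → stop 3 → stop 1 → Depot costs 64.
Optimal: Depot → stop 2 → stop 1 → stop 3 → stop 5 → stop 4 → Depot costs 62 (by enumerating all 60 distinct tours).
Excess = 64 − 62 = 2.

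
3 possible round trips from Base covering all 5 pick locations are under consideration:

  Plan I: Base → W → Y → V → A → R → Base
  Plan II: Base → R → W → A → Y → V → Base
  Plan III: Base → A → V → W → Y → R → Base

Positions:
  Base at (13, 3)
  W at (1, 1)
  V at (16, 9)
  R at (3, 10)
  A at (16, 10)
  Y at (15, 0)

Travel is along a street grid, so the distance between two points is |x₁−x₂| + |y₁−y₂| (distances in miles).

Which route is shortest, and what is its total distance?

70 miles — Plan I is the shortest.

Plan I: 14 + 15 + 10 + 1 + 13 + 17 = 70
Plan II: 17 + 11 + 24 + 11 + 10 + 9 = 82
Plan III: 10 + 1 + 23 + 15 + 22 + 17 = 88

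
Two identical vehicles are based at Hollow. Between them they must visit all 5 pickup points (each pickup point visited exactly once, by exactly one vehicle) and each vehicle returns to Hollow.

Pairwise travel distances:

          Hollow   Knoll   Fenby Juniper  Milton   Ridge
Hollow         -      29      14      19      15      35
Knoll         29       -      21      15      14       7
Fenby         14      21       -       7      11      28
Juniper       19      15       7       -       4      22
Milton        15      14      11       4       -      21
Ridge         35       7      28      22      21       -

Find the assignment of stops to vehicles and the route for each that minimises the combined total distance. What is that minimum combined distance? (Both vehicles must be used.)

There are 2^4 − 1 = 15 ways to divide the 5 stops into two non-empty groups. For each, the best each vehicle can do is its own shortest tour through its group:
  {Knoll} + {Fenby, Juniper, Milton, Ridge}: 58 + 79 = 137
  {Fenby} + {Knoll, Juniper, Milton, Ridge}: 28 + 76 = 104
  {Knoll, Fenby} + {Juniper, Milton, Ridge}: 64 + 76 = 140
  {Juniper} + {Knoll, Fenby, Milton, Ridge}: 38 + 78 = 116
  {Knoll, Juniper} + {Fenby, Milton, Ridge}: 63 + 78 = 141
  {Fenby, Juniper} + {Knoll, Milton, Ridge}: 40 + 71 = 111
  … (15 splits in total)
Best: vehicle 1 Hollow → Fenby → Hollow = 28; vehicle 2 Hollow → Milton → Juniper → Knoll → Ridge → Hollow = 76; combined 104.

104 — the smallest possible combined total.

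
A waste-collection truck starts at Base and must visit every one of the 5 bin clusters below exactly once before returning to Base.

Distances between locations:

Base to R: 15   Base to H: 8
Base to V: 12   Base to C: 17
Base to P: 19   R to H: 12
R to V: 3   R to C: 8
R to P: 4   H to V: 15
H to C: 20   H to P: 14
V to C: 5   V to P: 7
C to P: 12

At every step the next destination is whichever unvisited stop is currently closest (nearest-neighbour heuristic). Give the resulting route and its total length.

From Base: distances to unvisited — H=8, V=12, R=15, C=17, P=19. Nearest is H (8).
From H: distances to unvisited — R=12, P=14, V=15, C=20. Nearest is R (12).
From R: distances to unvisited — V=3, P=4, C=8. Nearest is V (3).
From V: distances to unvisited — C=5, P=7. Nearest is C (5).
From C: distances to unvisited — P=12. Nearest is P (12).
Return P→Base: 19.
Total = 8 + 12 + 3 + 5 + 12 + 19 = 59.

59 along Base → H → R → V → C → P → Base.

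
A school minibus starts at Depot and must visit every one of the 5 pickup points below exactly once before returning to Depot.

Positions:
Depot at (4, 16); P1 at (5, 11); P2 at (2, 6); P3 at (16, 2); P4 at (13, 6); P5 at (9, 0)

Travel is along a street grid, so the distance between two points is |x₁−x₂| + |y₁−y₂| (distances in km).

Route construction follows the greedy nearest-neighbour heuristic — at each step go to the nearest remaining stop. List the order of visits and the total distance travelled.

At Depot the remaining stops are P1 6, P2 12, P4 19, P5 21, P3 26; go to P1.
At P1 the remaining stops are P2 8, P4 13, P5 15, P3 20; go to P2.
At P2 the remaining stops are P4 11, P5 13, P3 18; go to P4.
At P4 the remaining stops are P3 7, P5 10; go to P3.
At P3 the remaining stops are P5 9; go to P5.
Return P5→Depot: 21.
Total = 6 + 8 + 11 + 7 + 9 + 21 = 62.

62 km along Depot → P1 → P2 → P4 → P3 → P5 → Depot.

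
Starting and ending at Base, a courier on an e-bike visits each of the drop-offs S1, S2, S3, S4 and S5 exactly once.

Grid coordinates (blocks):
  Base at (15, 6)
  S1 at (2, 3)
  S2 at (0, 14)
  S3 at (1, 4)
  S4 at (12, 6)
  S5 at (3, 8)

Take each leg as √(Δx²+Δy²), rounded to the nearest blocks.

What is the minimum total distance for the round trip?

Base→S1→S2→S3→S4→S5→Base: 13+11+10+11+9+12 = 66
Base→S1→S2→S3→S5→S4→Base: 13+11+10+4+9+3 = 50
Base→S1→S2→S4→S3→S5→Base: 13+11+14+11+4+12 = 65
Base→S1→S2→S4→S5→S3→Base: 13+11+14+9+4+14 = 65
Base→S1→S2→S5→S3→S4→Base: 13+11+7+4+11+3 = 49
Base→S1→S2→S5→S4→S3→Base: 13+11+7+9+11+14 = 65
Base→S1→S3→S2→S4→S5→Base: 13+1+10+14+9+12 = 59
Base→S1→S3→S2→S5→S4→Base: 13+1+10+7+9+3 = 43
Base→S1→S3→S4→S2→S5→Base: 13+1+11+14+7+12 = 58
Base→S1→S3→S4→S5→S2→Base: 13+1+11+9+7+17 = 58
Base→S1→S3→S5→S2→S4→Base: 13+1+4+7+14+3 = 42
Base→S1→S3→S5→S4→S2→Base: 13+1+4+9+14+17 = 58
Base→S1→S4→S2→S3→S5→Base: 13+10+14+10+4+12 = 63
Base→S1→S4→S2→S5→S3→Base: 13+10+14+7+4+14 = 62
… (46 more)
The minimum is 42.
One optimal route: Base → S1 → S3 → S5 → S2 → S4 → Base (or its reverse).

42 blocks — the shortest possible round trip.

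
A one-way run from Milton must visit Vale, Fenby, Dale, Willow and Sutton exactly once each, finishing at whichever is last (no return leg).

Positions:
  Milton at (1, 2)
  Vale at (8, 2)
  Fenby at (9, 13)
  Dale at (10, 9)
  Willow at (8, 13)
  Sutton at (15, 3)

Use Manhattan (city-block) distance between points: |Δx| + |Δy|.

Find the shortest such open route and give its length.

32 — the minimum one-way total.

There are 5! = 120 possible orderings.
Milton - Vale - Fenby - Dale - Willow - Sutton: 7+12+5+6+17 = 47
Milton - Vale - Fenby - Dale - Sutton - Willow: 7+12+5+11+17 = 52
Milton - Vale - Fenby - Willow - Dale - Sutton: 7+12+1+6+11 = 37
Milton - Vale - Fenby - Willow - Sutton - Dale: 7+12+1+17+11 = 48
Milton - Vale - Fenby - Sutton - Dale - Willow: 7+12+16+11+6 = 52
Milton - Vale - Fenby - Sutton - Willow - Dale: 7+12+16+17+6 = 58
Milton - Vale - Dale - Fenby - Willow - Sutton: 7+9+5+1+17 = 39
Milton - Vale - Dale - Fenby - Sutton - Willow: 7+9+5+16+17 = 54
Milton - Vale - Dale - Willow - Fenby - Sutton: 7+9+6+1+16 = 39
Milton - Vale - Dale - Willow - Sutton - Fenby: 7+9+6+17+16 = 55
Milton - Vale - Dale - Sutton - Fenby - Willow: 7+9+11+16+1 = 44
Milton - Vale - Dale - Sutton - Willow - Fenby: 7+9+11+17+1 = 45
Milton - Vale - Willow - Fenby - Dale - Sutton: 7+11+1+5+11 = 35
Milton - Vale - Willow - Fenby - Sutton - Dale: 7+11+1+16+11 = 46
… (106 more)
Milton - Vale - Sutton - Dale - Fenby - Willow: 7+8+11+5+1 = 32  ← best
The minimum is 32.
One shortest path: Milton → Vale → Sutton → Dale → Fenby → Willow.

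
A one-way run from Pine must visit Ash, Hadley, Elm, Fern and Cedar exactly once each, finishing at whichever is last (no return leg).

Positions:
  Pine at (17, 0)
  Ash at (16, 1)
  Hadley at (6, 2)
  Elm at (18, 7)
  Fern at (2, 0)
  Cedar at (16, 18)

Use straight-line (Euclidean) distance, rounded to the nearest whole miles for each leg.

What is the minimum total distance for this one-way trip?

41 miles — the minimum one-way total.

There are 5! = 120 possible orderings.
Pine - Ash - Hadley - Elm - Fern - Cedar: 1+10+13+17+23 = 64
Pine - Ash - Hadley - Elm - Cedar - Fern: 1+10+13+11+23 = 58
Pine - Ash - Hadley - Fern - Elm - Cedar: 1+10+4+17+11 = 43
Pine - Ash - Hadley - Fern - Cedar - Elm: 1+10+4+23+11 = 49
Pine - Ash - Hadley - Cedar - Elm - Fern: 1+10+19+11+17 = 58
Pine - Ash - Hadley - Cedar - Fern - Elm: 1+10+19+23+17 = 70
Pine - Ash - Elm - Hadley - Fern - Cedar: 1+6+13+4+23 = 47
Pine - Ash - Elm - Hadley - Cedar - Fern: 1+6+13+19+23 = 62
Pine - Ash - Elm - Fern - Hadley - Cedar: 1+6+17+4+19 = 47
Pine - Ash - Elm - Fern - Cedar - Hadley: 1+6+17+23+19 = 66
Pine - Ash - Elm - Cedar - Hadley - Fern: 1+6+11+19+4 = 41
Pine - Ash - Elm - Cedar - Fern - Hadley: 1+6+11+23+4 = 45
Pine - Ash - Fern - Hadley - Elm - Cedar: 1+14+4+13+11 = 43
Pine - Ash - Fern - Hadley - Cedar - Elm: 1+14+4+19+11 = 49
… (106 more)
The minimum is 41.
One shortest path: Pine → Ash → Elm → Cedar → Hadley → Fern.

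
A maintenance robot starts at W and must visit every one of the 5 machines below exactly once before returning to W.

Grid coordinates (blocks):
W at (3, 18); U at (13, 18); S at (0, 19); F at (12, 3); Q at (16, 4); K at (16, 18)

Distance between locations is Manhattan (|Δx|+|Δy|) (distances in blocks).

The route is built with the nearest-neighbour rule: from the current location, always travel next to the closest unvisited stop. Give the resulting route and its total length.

W → [S:4 / U:10 / K:13 / F:24 / Q:27] → S (4)
S → [U:14 / K:17 / F:28 / Q:31] → U (14)
U → [K:3 / F:16 / Q:17] → K (3)
K → [Q:14 / F:19] → Q (14)
Q → [F:5] → F (5)
Return F→W: 24.
Total = 4 + 14 + 3 + 14 + 5 + 24 = 64.

Nearest-neighbour total = 64 blocks; route W → S → U → K → Q → F → W.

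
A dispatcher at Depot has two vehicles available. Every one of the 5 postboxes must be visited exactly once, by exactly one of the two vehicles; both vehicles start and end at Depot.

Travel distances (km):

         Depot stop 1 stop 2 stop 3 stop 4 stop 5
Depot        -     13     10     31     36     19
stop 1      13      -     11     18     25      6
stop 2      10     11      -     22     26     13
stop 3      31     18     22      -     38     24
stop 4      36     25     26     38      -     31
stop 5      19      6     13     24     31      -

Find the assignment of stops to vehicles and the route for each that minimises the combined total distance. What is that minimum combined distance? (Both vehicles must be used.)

137 km — the smallest possible combined total.

Check every non-empty split of the stops between the two vehicles; for each half take its own optimal tour:
  {stop 1} + {stop 2, stop 3, stop 4, stop 5}: 26 + 117 = 143
  {stop 2} + {stop 1, stop 3, stop 4, stop 5}: 20 + 117 = 137
  {stop 1, stop 2} + {stop 3, stop 4, stop 5}: 34 + 117 = 151
  {stop 3} + {stop 1, stop 2, stop 4, stop 5}: 62 + 86 = 148
  {stop 1, stop 3} + {stop 2, stop 4, stop 5}: 62 + 86 = 148
  {stop 2, stop 3} + {stop 1, stop 4, stop 5}: 63 + 86 = 149
  … (15 splits in total)
Best: vehicle 1 Depot → stop 2 → Depot = 20; vehicle 2 Depot → stop 1 → stop 5 → stop 3 → stop 4 → Depot = 117; combined 137.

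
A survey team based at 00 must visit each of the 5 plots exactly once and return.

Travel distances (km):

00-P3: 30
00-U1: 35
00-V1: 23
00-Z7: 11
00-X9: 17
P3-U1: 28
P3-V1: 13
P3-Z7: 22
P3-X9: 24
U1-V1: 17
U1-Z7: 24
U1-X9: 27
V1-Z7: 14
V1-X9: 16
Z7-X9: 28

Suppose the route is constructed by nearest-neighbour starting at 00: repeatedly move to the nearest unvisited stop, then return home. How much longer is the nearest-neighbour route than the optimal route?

From 00: Z7=11, X9=17, V1=23, P3=30, U1=35 → choose Z7 (11).
From Z7: V1=14, P3=22, U1=24, X9=28 → choose V1 (14).
From V1: P3=13, X9=16, U1=17 → choose P3 (13).
From P3: X9=24, U1=28 → choose X9 (24).
From X9: U1=27 → choose U1 (27).
NN route 00 → Z7 → V1 → P3 → X9 → U1 → 00 costs 124.
Optimal: 00 → Z7 → U1 → V1 → P3 → X9 → 00 costs 106 (by enumerating all 60 distinct tours).
Excess = 124 − 106 = 18.

18 km longer than the optimal tour.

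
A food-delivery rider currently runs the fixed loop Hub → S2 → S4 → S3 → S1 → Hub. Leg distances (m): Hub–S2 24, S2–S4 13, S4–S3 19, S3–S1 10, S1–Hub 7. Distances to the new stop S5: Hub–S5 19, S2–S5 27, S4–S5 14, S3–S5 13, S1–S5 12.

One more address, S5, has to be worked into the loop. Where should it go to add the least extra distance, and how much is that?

Insertion cost between consecutive stops i–j is d(i,S5) + d(S5,j) − d(i,j):
  between Hub and S2: 19 + 27 − 24 = 22
  between S2 and S4: 27 + 14 − 13 = 28
  between S4 and S3: 14 + 13 − 19 = 8
  between S3 and S1: 13 + 12 − 10 = 15
  between S1 and Hub: 12 + 19 − 7 = 24
Cheapest insertion is between S4 and S3, adding 8.
New total = 73 + 8 = 81.

Minimum extra distance: 8 m, inserting S5 between S4 and S3.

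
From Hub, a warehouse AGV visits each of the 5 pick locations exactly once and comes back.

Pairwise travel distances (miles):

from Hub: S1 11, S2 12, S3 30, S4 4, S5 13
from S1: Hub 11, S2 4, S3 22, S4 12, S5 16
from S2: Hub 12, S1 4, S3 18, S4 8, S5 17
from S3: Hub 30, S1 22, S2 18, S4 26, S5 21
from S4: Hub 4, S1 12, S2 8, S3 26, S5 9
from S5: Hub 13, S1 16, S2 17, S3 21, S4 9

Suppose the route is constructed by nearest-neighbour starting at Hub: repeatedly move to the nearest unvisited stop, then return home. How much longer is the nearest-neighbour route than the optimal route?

16 miles longer than the optimal tour.

Hub: S4=4, S1=11, S2=12, S5=13, S3=30 ⇒ S4
S4: S2=8, S5=9, S1=12, S3=26 ⇒ S2
S2: S1=4, S5=17, S3=18 ⇒ S1
S1: S5=16, S3=22 ⇒ S5
S5: S3=21 ⇒ S3
NN route Hub → S4 → S2 → S1 → S5 → S3 → Hub costs 83.
Optimal: Hub → S1 → S2 → S3 → S5 → S4 → Hub costs 67 (by enumerating all 60 distinct tours).
Excess = 83 − 67 = 16.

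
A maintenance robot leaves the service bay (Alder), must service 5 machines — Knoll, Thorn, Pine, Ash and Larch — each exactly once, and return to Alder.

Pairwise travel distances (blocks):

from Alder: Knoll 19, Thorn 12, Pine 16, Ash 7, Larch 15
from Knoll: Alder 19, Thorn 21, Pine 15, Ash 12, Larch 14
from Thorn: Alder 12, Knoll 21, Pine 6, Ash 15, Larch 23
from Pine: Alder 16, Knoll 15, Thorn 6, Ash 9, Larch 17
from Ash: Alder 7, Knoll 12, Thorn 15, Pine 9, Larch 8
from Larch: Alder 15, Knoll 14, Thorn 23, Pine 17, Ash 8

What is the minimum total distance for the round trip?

With 5 stops there are 5!/2 = 60 distinct round trips (a route and its reverse cost the same).
Alder → Knoll → Thorn → Pine → Ash → Larch → Alder: 19+21+6+9+8+15 = 78
Alder → Knoll → Thorn → Pine → Larch → Ash → Alder: 19+21+6+17+8+7 = 78
Alder → Knoll → Thorn → Ash → Pine → Larch → Alder: 19+21+15+9+17+15 = 96
Alder → Knoll → Thorn → Ash → Larch → Pine → Alder: 19+21+15+8+17+16 = 96
Alder → Knoll → Thorn → Larch → Pine → Ash → Alder: 19+21+23+17+9+7 = 96
Alder → Knoll → Thorn → Larch → Ash → Pine → Alder: 19+21+23+8+9+16 = 96
Alder → Knoll → Pine → Thorn → Ash → Larch → Alder: 19+15+6+15+8+15 = 78
Alder → Knoll → Pine → Thorn → Larch → Ash → Alder: 19+15+6+23+8+7 = 78
Alder → Knoll → Pine → Ash → Thorn → Larch → Alder: 19+15+9+15+23+15 = 96
Alder → Knoll → Pine → Ash → Larch → Thorn → Alder: 19+15+9+8+23+12 = 86
Alder → Knoll → Pine → Larch → Thorn → Ash → Alder: 19+15+17+23+15+7 = 96
Alder → Knoll → Pine → Larch → Ash → Thorn → Alder: 19+15+17+8+15+12 = 86
Alder → Knoll → Ash → Thorn → Pine → Larch → Alder: 19+12+15+6+17+15 = 84
Alder → Knoll → Ash → Thorn → Larch → Pine → Alder: 19+12+15+23+17+16 = 102
… (46 more)
Alder → Thorn → Pine → Knoll → Larch → Ash → Alder: 12+6+15+14+8+7 = 62  ← best
The minimum is 62.
One optimal route: Alder → Thorn → Pine → Knoll → Larch → Ash → Alder (or its reverse).

62 blocks — the shortest possible round trip.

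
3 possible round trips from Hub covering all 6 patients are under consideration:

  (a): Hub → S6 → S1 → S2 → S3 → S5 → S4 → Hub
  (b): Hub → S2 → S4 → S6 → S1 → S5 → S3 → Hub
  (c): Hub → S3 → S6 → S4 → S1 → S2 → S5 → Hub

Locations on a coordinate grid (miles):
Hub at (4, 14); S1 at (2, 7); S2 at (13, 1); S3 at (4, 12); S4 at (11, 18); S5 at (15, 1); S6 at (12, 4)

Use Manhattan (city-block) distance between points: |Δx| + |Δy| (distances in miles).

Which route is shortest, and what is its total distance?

Shortest is (c), total 96 miles.

(a): 18 + 13 + 17 + 20 + 22 + 21 + 11 = 122
(b): 22 + 19 + 15 + 13 + 19 + 22 + 2 = 112
(c): 2 + 16 + 15 + 20 + 17 + 2 + 24 = 96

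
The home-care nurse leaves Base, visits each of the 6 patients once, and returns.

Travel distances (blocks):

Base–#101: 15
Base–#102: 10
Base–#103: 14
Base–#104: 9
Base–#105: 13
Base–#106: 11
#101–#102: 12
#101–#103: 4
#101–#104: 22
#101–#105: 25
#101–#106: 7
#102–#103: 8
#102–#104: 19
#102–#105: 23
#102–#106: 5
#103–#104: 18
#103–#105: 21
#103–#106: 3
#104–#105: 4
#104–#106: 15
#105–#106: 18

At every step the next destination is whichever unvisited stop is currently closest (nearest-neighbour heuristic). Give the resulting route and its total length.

60 blocks along Base → #104 → #105 → #106 → #103 → #101 → #102 → Base.

Base → [#104:9 / #102:10 / #106:11 / #105:13 / #103:14 / #101:15] → #104 (9)
#104 → [#105:4 / #106:15 / #103:18 / #102:19 / #101:22] → #105 (4)
#105 → [#106:18 / #103:21 / #102:23 / #101:25] → #106 (18)
#106 → [#103:3 / #102:5 / #101:7] → #103 (3)
#103 → [#101:4 / #102:8] → #101 (4)
#101 → [#102:12] → #102 (12)
Return #102→Base: 10.
Total = 9 + 4 + 18 + 3 + 4 + 12 + 10 = 60.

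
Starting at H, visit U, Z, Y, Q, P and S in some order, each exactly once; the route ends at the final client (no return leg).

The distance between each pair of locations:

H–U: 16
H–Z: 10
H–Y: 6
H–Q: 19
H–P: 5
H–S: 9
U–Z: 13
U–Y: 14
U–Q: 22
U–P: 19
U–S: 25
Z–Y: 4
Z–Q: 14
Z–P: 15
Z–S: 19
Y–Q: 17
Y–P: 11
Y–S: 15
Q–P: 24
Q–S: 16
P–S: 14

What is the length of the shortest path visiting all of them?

Shortest open route: 67.

There are 6! = 720 possible orderings.
H - U - Z - Y - Q - P - S: 16+13+4+17+24+14 = 88
H - U - Z - Y - Q - S - P: 16+13+4+17+16+14 = 80
H - U - Z - Y - P - Q - S: 16+13+4+11+24+16 = 84
H - U - Z - Y - P - S - Q: 16+13+4+11+14+16 = 74
H - U - Z - Y - S - Q - P: 16+13+4+15+16+24 = 88
H - U - Z - Y - S - P - Q: 16+13+4+15+14+24 = 86
H - U - Z - Q - Y - P - S: 16+13+14+17+11+14 = 85
H - U - Z - Q - Y - S - P: 16+13+14+17+15+14 = 89
… (712 more)
H - P - S - Q - Z - Y - U: 5+14+16+14+4+14 = 67  ← best
The minimum is 67.
One shortest path: H → P → S → Q → Z → Y → U.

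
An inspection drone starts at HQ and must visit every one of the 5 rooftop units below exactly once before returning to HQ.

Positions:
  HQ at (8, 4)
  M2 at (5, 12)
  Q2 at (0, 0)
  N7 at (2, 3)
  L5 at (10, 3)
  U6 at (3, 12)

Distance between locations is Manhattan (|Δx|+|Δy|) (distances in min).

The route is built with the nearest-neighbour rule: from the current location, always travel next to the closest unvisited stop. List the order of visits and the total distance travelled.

HQ → [L5:3 / N7:7 / M2:11 / Q2:12 / U6:13] → L5 (3)
L5 → [N7:8 / Q2:13 / M2:14 / U6:16] → N7 (8)
N7 → [Q2:5 / U6:10 / M2:12] → Q2 (5)
Q2 → [U6:15 / M2:17] → U6 (15)
U6 → [M2:2] → M2 (2)
Return M2→HQ: 11.
Total = 3 + 8 + 5 + 15 + 2 + 11 = 44.

44 min along HQ → L5 → N7 → Q2 → U6 → M2 → HQ.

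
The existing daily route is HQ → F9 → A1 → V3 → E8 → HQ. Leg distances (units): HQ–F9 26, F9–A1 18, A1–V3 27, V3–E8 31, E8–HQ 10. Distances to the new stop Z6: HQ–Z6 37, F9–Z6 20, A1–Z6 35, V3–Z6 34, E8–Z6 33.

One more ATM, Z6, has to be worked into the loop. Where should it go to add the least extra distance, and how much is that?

Adding 31 by placing Z6 on the HQ–F9 leg.

Insertion cost between consecutive stops i–j is d(i,Z6) + d(Z6,j) − d(i,j):
  between HQ and F9: 37 + 20 − 26 = 31
  between F9 and A1: 20 + 35 − 18 = 37
  between A1 and V3: 35 + 34 − 27 = 42
  between V3 and E8: 34 + 33 − 31 = 36
  between E8 and HQ: 33 + 37 − 10 = 60
Cheapest insertion is between HQ and F9, adding 31.
New total = 112 + 31 = 143.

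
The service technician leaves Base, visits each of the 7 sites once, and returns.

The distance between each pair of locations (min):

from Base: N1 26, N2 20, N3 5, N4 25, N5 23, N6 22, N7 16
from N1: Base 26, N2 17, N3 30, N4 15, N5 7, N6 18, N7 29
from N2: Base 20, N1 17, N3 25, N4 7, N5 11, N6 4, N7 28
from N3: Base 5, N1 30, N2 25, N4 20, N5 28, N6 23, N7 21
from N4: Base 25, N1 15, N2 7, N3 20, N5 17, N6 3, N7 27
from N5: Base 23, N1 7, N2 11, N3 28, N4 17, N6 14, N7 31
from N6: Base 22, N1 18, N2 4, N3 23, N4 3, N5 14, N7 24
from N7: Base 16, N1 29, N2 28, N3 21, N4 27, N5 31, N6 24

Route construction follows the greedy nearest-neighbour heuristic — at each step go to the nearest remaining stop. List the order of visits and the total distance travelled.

95 min along Base → N3 → N4 → N6 → N2 → N5 → N1 → N7 → Base.

At Base the remaining stops are N3 5, N7 16, N2 20, N6 22, N5 23, N4 25, N1 26; go to N3.
At N3 the remaining stops are N4 20, N7 21, N6 23, N2 25, N5 28, N1 30; go to N4.
At N4 the remaining stops are N6 3, N2 7, N1 15, N5 17, N7 27; go to N6.
At N6 the remaining stops are N2 4, N5 14, N1 18, N7 24; go to N2.
At N2 the remaining stops are N5 11, N1 17, N7 28; go to N5.
At N5 the remaining stops are N1 7, N7 31; go to N1.
At N1 the remaining stops are N7 29; go to N7.
Return N7→Base: 16.
Total = 5 + 20 + 3 + 4 + 11 + 7 + 29 + 16 = 95.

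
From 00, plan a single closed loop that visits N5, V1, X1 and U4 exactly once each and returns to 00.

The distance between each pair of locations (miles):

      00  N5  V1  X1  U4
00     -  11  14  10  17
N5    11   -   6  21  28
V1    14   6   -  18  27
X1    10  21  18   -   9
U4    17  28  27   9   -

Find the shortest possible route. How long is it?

There are 12 distinct closed tours to check (reversals are equivalent).
00 - N5 - V1 - X1 - U4 - 00: 11+6+18+9+17 = 61
00 - N5 - V1 - U4 - X1 - 00: 11+6+27+9+10 = 63
00 - N5 - X1 - V1 - U4 - 00: 11+21+18+27+17 = 94
00 - N5 - X1 - U4 - V1 - 00: 11+21+9+27+14 = 82
00 - N5 - U4 - V1 - X1 - 00: 11+28+27+18+10 = 94
00 - N5 - U4 - X1 - V1 - 00: 11+28+9+18+14 = 80
00 - V1 - N5 - X1 - U4 - 00: 14+6+21+9+17 = 67
00 - V1 - N5 - U4 - X1 - 00: 14+6+28+9+10 = 67
00 - V1 - X1 - N5 - U4 - 00: 14+18+21+28+17 = 98
00 - V1 - U4 - N5 - X1 - 00: 14+27+28+21+10 = 100
00 - X1 - N5 - V1 - U4 - 00: 10+21+6+27+17 = 81
00 - X1 - V1 - N5 - U4 - 00: 10+18+6+28+17 = 79
The minimum is 61.
One optimal route: 00 → N5 → V1 → X1 → U4 → 00 (or its reverse).

Shortest round trip = 61 miles.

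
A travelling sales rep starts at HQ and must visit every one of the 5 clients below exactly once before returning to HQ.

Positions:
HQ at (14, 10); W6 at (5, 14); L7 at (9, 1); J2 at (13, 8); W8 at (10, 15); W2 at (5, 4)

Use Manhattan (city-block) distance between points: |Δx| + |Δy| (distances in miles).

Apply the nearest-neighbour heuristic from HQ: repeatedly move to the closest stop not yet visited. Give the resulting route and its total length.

Total distance 50 miles via the nearest-neighbour route HQ → J2 → W8 → W6 → W2 → L7 → HQ.

From HQ: distances to unvisited — J2=3, W8=9, W6=13, L7=14, W2=15. Nearest is J2 (3).
From J2: distances to unvisited — W8=10, L7=11, W2=12, W6=14. Nearest is W8 (10).
From W8: distances to unvisited — W6=6, L7=15, W2=16. Nearest is W6 (6).
From W6: distances to unvisited — W2=10, L7=17. Nearest is W2 (10).
From W2: distances to unvisited — L7=7. Nearest is L7 (7).
Return L7→HQ: 14.
Total = 3 + 10 + 6 + 10 + 7 + 14 = 50.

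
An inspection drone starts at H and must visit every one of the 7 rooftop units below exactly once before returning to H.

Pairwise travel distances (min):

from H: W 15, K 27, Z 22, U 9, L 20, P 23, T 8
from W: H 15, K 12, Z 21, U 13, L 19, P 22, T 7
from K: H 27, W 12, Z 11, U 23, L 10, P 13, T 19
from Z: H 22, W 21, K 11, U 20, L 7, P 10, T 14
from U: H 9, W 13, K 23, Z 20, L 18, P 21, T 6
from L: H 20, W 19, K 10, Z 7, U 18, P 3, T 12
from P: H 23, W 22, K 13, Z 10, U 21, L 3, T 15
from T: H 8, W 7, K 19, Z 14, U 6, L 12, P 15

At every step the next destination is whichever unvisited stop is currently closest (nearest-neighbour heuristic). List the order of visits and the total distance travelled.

Total distance 84 min via the nearest-neighbour route H → T → U → W → K → L → P → Z → H.

At H the remaining stops are T 8, U 9, W 15, L 20, Z 22, P 23, K 27; go to T.
At T the remaining stops are U 6, W 7, L 12, Z 14, P 15, K 19; go to U.
At U the remaining stops are W 13, L 18, Z 20, P 21, K 23; go to W.
At W the remaining stops are K 12, L 19, Z 21, P 22; go to K.
At K the remaining stops are L 10, Z 11, P 13; go to L.
At L the remaining stops are P 3, Z 7; go to P.
At P the remaining stops are Z 10; go to Z.
Return Z→H: 22.
Total = 8 + 6 + 13 + 12 + 10 + 3 + 10 + 22 = 84.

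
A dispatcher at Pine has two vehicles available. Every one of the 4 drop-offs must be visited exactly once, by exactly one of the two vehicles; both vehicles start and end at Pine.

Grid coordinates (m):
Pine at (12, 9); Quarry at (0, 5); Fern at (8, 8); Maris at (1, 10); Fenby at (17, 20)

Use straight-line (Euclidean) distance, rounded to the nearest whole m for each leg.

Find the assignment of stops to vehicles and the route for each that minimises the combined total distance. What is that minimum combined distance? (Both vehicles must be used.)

53 m — the smallest possible combined total.

Try each way of splitting the stops between the two vehicles (each non-empty) and, for each split, find the best tour for each vehicle:
  {Quarry} + {Fern, Maris, Fenby}: 26 + 42 = 68
  {Fern} + {Quarry, Maris, Fenby}: 8 + 49 = 57
  {Quarry, Fern} + {Maris, Fenby}: 26 + 42 = 68
  {Maris} + {Quarry, Fern, Fenby}: 22 + 48 = 70
  {Quarry, Maris} + {Fern, Fenby}: 29 + 31 = 60
  {Fern, Maris} + {Quarry, Fenby}: 22 + 48 = 70
  … (7 splits in total)
  {Quarry, Fern, Maris} + {Fenby}: 29 + 24 = 53  ← best
Best: vehicle 1 Pine → Quarry → Maris → Fern → Pine = 29; vehicle 2 Pine → Fenby → Pine = 24; combined 53.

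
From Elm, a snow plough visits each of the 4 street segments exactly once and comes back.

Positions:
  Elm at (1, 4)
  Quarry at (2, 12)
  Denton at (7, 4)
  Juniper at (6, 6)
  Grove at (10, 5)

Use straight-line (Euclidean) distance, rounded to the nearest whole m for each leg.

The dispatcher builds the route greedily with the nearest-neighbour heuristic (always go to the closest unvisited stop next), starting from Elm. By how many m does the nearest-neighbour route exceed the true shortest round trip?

The nearest-neighbour route is 1 m longer than optimal.

Elm: Juniper=5, Denton=6, Quarry=8, Grove=9 ⇒ Juniper
Juniper: Denton=2, Grove=4, Quarry=7 ⇒ Denton
Denton: Grove=3, Quarry=9 ⇒ Grove
Grove: Quarry=11 ⇒ Quarry
NN route Elm → Juniper → Denton → Grove → Quarry → Elm costs 29.
Optimal: Elm → Quarry → Juniper → Grove → Denton → Elm costs 28 (by enumerating all 12 distinct tours).
Excess = 29 − 28 = 1.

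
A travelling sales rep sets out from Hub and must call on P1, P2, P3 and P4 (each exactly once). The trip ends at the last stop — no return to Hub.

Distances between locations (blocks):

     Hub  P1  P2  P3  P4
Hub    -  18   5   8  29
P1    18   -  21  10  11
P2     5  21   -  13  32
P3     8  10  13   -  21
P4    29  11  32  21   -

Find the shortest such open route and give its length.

Minimum one-way distance = 39 blocks.

There are 4! = 24 possible orderings.
Hub - P1 - P2 - P3 - P4: 18+21+13+21 = 73
Hub - P1 - P2 - P4 - P3: 18+21+32+21 = 92
Hub - P1 - P3 - P2 - P4: 18+10+13+32 = 73
Hub - P1 - P3 - P4 - P2: 18+10+21+32 = 81
Hub - P1 - P4 - P2 - P3: 18+11+32+13 = 74
Hub - P1 - P4 - P3 - P2: 18+11+21+13 = 63
Hub - P2 - P1 - P3 - P4: 5+21+10+21 = 57
Hub - P2 - P1 - P4 - P3: 5+21+11+21 = 58
Hub - P2 - P3 - P1 - P4: 5+13+10+11 = 39
Hub - P2 - P3 - P4 - P1: 5+13+21+11 = 50
Hub - P2 - P4 - P1 - P3: 5+32+11+10 = 58
Hub - P2 - P4 - P3 - P1: 5+32+21+10 = 68
Hub - P3 - P1 - P2 - P4: 8+10+21+32 = 71
Hub - P3 - P1 - P4 - P2: 8+10+11+32 = 61
… (10 more)
The minimum is 39.
One shortest path: Hub → P2 → P3 → P1 → P4.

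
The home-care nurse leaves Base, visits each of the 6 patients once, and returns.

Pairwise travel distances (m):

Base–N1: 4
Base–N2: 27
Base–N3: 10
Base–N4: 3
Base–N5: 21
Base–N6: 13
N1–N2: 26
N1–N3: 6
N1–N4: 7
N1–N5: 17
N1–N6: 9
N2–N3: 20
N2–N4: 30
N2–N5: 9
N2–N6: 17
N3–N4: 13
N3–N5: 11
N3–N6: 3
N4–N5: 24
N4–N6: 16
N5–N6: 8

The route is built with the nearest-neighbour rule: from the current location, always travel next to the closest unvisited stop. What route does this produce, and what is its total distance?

63 m along Base → N4 → N1 → N3 → N6 → N5 → N2 → Base.

Base → [N4:3 / N1:4 / N3:10 / N6:13 / N5:21 / N2:27] → N4 (3)
N4 → [N1:7 / N3:13 / N6:16 / N5:24 / N2:30] → N1 (7)
N1 → [N3:6 / N6:9 / N5:17 / N2:26] → N3 (6)
N3 → [N6:3 / N5:11 / N2:20] → N6 (3)
N6 → [N5:8 / N2:17] → N5 (8)
N5 → [N2:9] → N2 (9)
Return N2→Base: 27.
Total = 3 + 7 + 6 + 3 + 8 + 9 + 27 = 63.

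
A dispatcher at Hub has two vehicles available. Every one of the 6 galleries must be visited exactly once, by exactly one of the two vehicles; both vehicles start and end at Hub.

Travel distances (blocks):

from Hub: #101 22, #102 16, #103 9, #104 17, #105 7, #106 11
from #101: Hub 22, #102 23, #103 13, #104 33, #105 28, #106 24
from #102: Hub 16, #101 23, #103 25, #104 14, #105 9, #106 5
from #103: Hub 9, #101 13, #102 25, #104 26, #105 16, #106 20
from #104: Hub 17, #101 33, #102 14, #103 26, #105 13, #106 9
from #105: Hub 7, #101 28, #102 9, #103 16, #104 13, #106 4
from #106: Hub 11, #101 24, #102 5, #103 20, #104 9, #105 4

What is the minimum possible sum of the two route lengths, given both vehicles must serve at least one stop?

Try each way of splitting the stops between the two vehicles (each non-empty) and, for each split, find the best tour for each vehicle:
  {#101} + {#102, #103, #104, #105, #106}: 44 + 65 = 109
  {#102} + {#101, #103, #104, #105, #106}: 32 + 75 = 107
  {#101, #102} + {#103, #104, #105, #106}: 61 + 55 = 116
  {#103} + {#101, #102, #104, #105, #106}: 18 + 79 = 97
  {#101, #103} + {#102, #104, #105, #106}: 44 + 47 = 91
  {#102, #103} + {#101, #104, #105, #106}: 50 + 75 = 125
  … (31 splits in total)
  {#105} + {#101, #102, #103, #104, #106}: 14 + 76 = 90  ← best
Best: vehicle 1 Hub → #105 → Hub = 14; vehicle 2 Hub → #103 → #101 → #102 → #106 → #104 → Hub = 76; combined 90.

90 blocks — the smallest possible combined total.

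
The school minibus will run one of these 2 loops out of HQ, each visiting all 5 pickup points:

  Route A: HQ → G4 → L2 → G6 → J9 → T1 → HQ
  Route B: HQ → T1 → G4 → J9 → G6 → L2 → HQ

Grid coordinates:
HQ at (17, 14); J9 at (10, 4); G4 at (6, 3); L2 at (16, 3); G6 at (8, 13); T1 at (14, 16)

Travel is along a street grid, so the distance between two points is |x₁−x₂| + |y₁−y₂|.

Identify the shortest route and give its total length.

Shortest is Route B, total 72.

Route A: 22 + 10 + 18 + 11 + 16 + 5 = 82
Route B: 5 + 21 + 5 + 11 + 18 + 12 = 72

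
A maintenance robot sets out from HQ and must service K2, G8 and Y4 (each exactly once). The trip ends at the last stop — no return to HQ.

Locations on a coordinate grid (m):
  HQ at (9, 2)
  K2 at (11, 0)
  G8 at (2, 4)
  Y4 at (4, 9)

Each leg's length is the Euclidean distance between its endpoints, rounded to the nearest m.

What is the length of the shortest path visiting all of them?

Minimum one-way distance = 18 m.

There are 3! = 6 possible orderings.
HQ → K2 → G8 → Y4: 3+10+5 = 18
HQ → K2 → Y4 → G8: 3+11+5 = 19
HQ → G8 → K2 → Y4: 7+10+11 = 28
HQ → G8 → Y4 → K2: 7+5+11 = 23
HQ → Y4 → K2 → G8: 9+11+10 = 30
HQ → Y4 → G8 → K2: 9+5+10 = 24
The minimum is 18.
One shortest path: HQ → K2 → G8 → Y4.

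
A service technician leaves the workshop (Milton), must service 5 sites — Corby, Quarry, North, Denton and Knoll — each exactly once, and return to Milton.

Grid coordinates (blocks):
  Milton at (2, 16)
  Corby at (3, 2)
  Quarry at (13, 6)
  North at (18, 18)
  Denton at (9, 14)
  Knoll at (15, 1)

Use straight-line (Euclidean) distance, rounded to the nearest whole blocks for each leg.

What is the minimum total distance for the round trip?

Shortest round trip = 61 blocks.

There are 60 distinct closed tours to check (reversals are equivalent).
Milton-Corby-Quarry-North-Denton-Knoll-Milton: 14+11+13+10+14+20 = 82
Milton-Corby-Quarry-North-Knoll-Denton-Milton: 14+11+13+17+14+7 = 76
Milton-Corby-Quarry-Denton-North-Knoll-Milton: 14+11+9+10+17+20 = 81
Milton-Corby-Quarry-Denton-Knoll-North-Milton: 14+11+9+14+17+16 = 81
Milton-Corby-Quarry-Knoll-North-Denton-Milton: 14+11+5+17+10+7 = 64
Milton-Corby-Quarry-Knoll-Denton-North-Milton: 14+11+5+14+10+16 = 70
Milton-Corby-North-Quarry-Denton-Knoll-Milton: 14+22+13+9+14+20 = 92
Milton-Corby-North-Quarry-Knoll-Denton-Milton: 14+22+13+5+14+7 = 75
Milton-Corby-North-Denton-Quarry-Knoll-Milton: 14+22+10+9+5+20 = 80
Milton-Corby-North-Denton-Knoll-Quarry-Milton: 14+22+10+14+5+15 = 80
Milton-Corby-North-Knoll-Quarry-Denton-Milton: 14+22+17+5+9+7 = 74
Milton-Corby-North-Knoll-Denton-Quarry-Milton: 14+22+17+14+9+15 = 91
Milton-Corby-Denton-Quarry-North-Knoll-Milton: 14+13+9+13+17+20 = 86
Milton-Corby-Denton-Quarry-Knoll-North-Milton: 14+13+9+5+17+16 = 74
… (46 more)
Milton-Corby-Knoll-Quarry-North-Denton-Milton: 14+12+5+13+10+7 = 61  ← best
The minimum is 61.
One optimal route: Milton → Corby → Knoll → Quarry → North → Denton → Milton (or its reverse).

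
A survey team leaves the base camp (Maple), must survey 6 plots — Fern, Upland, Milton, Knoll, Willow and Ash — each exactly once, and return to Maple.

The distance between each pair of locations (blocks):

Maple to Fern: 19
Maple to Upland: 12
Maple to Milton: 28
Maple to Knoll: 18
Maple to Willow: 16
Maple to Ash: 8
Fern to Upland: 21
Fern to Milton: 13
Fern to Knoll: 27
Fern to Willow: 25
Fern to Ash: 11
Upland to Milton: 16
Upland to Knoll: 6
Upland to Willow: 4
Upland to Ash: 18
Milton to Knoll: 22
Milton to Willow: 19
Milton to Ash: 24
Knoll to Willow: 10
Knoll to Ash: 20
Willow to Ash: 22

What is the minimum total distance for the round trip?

With 6 stops there are 6!/2 = 360 distinct round trips (a route and its reverse cost the same).
Maple-Fern-Upland-Milton-Knoll-Willow-Ash-Maple: 19+21+16+22+10+22+8 = 118
Maple-Fern-Upland-Milton-Knoll-Ash-Willow-Maple: 19+21+16+22+20+22+16 = 136
Maple-Fern-Upland-Milton-Willow-Knoll-Ash-Maple: 19+21+16+19+10+20+8 = 113
Maple-Fern-Upland-Milton-Willow-Ash-Knoll-Maple: 19+21+16+19+22+20+18 = 135
Maple-Fern-Upland-Milton-Ash-Knoll-Willow-Maple: 19+21+16+24+20+10+16 = 126
Maple-Fern-Upland-Milton-Ash-Willow-Knoll-Maple: 19+21+16+24+22+10+18 = 130
Maple-Fern-Upland-Knoll-Milton-Willow-Ash-Maple: 19+21+6+22+19+22+8 = 117
Maple-Fern-Upland-Knoll-Milton-Ash-Willow-Maple: 19+21+6+22+24+22+16 = 130
… (352 more)
Maple-Upland-Knoll-Willow-Milton-Fern-Ash-Maple: 12+6+10+19+13+11+8 = 79  ← best
The minimum is 79.
One optimal route: Maple → Upland → Knoll → Willow → Milton → Fern → Ash → Maple (or its reverse).

Minimum total distance: 79 blocks.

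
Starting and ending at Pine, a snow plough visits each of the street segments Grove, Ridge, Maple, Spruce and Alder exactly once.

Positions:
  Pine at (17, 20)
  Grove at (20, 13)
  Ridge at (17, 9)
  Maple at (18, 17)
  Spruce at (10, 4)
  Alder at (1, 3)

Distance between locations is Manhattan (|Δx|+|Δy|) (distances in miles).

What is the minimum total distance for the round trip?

There are 60 distinct closed tours to check (reversals are equivalent).
Pine→Grove→Ridge→Maple→Spruce→Alder→Pine: 10+7+9+21+10+33 = 90
Pine→Grove→Ridge→Maple→Alder→Spruce→Pine: 10+7+9+31+10+23 = 90
Pine→Grove→Ridge→Spruce→Maple→Alder→Pine: 10+7+12+21+31+33 = 114
Pine→Grove→Ridge→Spruce→Alder→Maple→Pine: 10+7+12+10+31+4 = 74
Pine→Grove→Ridge→Alder→Maple→Spruce→Pine: 10+7+22+31+21+23 = 114
Pine→Grove→Ridge→Alder→Spruce→Maple→Pine: 10+7+22+10+21+4 = 74
Pine→Grove→Maple→Ridge→Spruce→Alder→Pine: 10+6+9+12+10+33 = 80
Pine→Grove→Maple→Ridge→Alder→Spruce→Pine: 10+6+9+22+10+23 = 80
Pine→Grove→Maple→Spruce→Ridge→Alder→Pine: 10+6+21+12+22+33 = 104
Pine→Grove→Maple→Spruce→Alder→Ridge→Pine: 10+6+21+10+22+11 = 80
Pine→Grove→Maple→Alder→Ridge→Spruce→Pine: 10+6+31+22+12+23 = 104
Pine→Grove→Maple→Alder→Spruce→Ridge→Pine: 10+6+31+10+12+11 = 80
Pine→Grove→Spruce→Ridge→Maple→Alder→Pine: 10+19+12+9+31+33 = 114
Pine→Grove→Spruce→Ridge→Alder→Maple→Pine: 10+19+12+22+31+4 = 98
… (46 more)
Pine→Ridge→Spruce→Alder→Grove→Maple→Pine: 11+12+10+29+6+4 = 72  ← best
The minimum is 72.
One optimal route: Pine → Ridge → Spruce → Alder → Grove → Maple → Pine (or its reverse).

Minimum total distance: 72 miles.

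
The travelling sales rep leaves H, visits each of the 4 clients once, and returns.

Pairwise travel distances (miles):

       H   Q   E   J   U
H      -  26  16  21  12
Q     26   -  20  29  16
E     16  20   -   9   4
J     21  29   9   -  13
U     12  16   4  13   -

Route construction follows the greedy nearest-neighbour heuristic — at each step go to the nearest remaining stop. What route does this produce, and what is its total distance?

H → [U:12 / E:16 / J:21 / Q:26] → U (12)
U → [E:4 / J:13 / Q:16] → E (4)
E → [J:9 / Q:20] → J (9)
J → [Q:29] → Q (29)
Return Q→H: 26.
Total = 12 + 4 + 9 + 29 + 26 = 80.

80 miles along H → U → E → J → Q → H.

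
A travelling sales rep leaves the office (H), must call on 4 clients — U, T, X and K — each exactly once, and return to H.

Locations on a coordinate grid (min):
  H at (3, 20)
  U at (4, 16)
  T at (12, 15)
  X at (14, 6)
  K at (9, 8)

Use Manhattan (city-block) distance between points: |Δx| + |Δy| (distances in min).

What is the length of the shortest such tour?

Minimum total distance: 50 min.

With 4 stops there are 4!/2 = 12 distinct round trips (a route and its reverse cost the same).
H→U→T→X→K→H: 5+9+11+7+18 = 50
H→U→T→K→X→H: 5+9+10+7+25 = 56
H→U→X→T→K→H: 5+20+11+10+18 = 64
H→U→X→K→T→H: 5+20+7+10+14 = 56
H→U→K→T→X→H: 5+13+10+11+25 = 64
H→U→K→X→T→H: 5+13+7+11+14 = 50
H→T→U→X→K→H: 14+9+20+7+18 = 68
H→T→U→K→X→H: 14+9+13+7+25 = 68
H→T→X→U→K→H: 14+11+20+13+18 = 76
H→T→K→U→X→H: 14+10+13+20+25 = 82
H→X→U→T→K→H: 25+20+9+10+18 = 82
H→X→T→U→K→H: 25+11+9+13+18 = 76
The minimum is 50.
One optimal route: H → U → T → X → K → H (or its reverse).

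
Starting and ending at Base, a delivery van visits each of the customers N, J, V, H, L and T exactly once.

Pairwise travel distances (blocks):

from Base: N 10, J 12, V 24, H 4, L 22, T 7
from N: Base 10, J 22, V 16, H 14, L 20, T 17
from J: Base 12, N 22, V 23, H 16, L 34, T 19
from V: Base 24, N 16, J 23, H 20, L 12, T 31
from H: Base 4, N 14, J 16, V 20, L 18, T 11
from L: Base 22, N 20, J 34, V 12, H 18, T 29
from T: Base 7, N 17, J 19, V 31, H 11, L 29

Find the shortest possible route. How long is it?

Shortest round trip = 98 blocks.

With 6 stops there are 6!/2 = 360 distinct round trips (a route and its reverse cost the same).
Base→N→J→V→H→L→T→Base: 10+22+23+20+18+29+7 = 129
Base→N→J→V→H→T→L→Base: 10+22+23+20+11+29+22 = 137
Base→N→J→V→L→H→T→Base: 10+22+23+12+18+11+7 = 103
Base→N→J→V→L→T→H→Base: 10+22+23+12+29+11+4 = 111
Base→N→J→V→T→H→L→Base: 10+22+23+31+11+18+22 = 137
Base→N→J→V→T→L→H→Base: 10+22+23+31+29+18+4 = 137
Base→N→J→H→V→L→T→Base: 10+22+16+20+12+29+7 = 116
Base→N→J→H→V→T→L→Base: 10+22+16+20+31+29+22 = 150
… (352 more)
Base→N→V→L→H→J→T→Base: 10+16+12+18+16+19+7 = 98  ← best
The minimum is 98.
One optimal route: Base → N → V → L → H → J → T → Base (or its reverse).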